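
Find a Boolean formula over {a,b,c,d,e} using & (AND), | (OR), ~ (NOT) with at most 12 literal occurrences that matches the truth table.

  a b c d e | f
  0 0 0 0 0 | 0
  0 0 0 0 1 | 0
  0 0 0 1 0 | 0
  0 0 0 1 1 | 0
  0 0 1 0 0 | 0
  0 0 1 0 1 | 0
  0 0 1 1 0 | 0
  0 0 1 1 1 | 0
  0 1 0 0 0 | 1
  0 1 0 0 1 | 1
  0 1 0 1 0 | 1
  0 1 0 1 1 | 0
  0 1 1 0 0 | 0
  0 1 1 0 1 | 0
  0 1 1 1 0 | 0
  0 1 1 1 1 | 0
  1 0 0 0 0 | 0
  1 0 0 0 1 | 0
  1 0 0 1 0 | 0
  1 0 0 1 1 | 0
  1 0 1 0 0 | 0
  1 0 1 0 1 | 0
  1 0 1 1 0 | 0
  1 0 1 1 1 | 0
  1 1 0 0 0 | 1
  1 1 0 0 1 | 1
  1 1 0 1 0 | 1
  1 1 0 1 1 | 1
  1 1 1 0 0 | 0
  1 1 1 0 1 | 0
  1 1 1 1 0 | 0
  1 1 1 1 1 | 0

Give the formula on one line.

((b & ~c) & (((a | ~d) & d) | ((b & ~d) | (~e & ~a))))

  ~c = 11110000111100001111000011110000
  (b & ~c) = 00000000111100000000000011110000
  ~d = 11001100110011001100110011001100
  (a | ~d) = 11001100110011001111111111111111
  ((a | ~d) & d) = 00000000000000000011001100110011
  (b & ~d) = 00000000110011000000000011001100
  ~e = 10101010101010101010101010101010
  ~a = 11111111111111110000000000000000
  (~e & ~a) = 10101010101010100000000000000000
  ((b & ~d) | (~e & ~a)) = 10101010111011100000000011001100
  (((a | ~d) & d) | ((b & ~d) | (~e & ~a))) = 10101010111011100011001111111111
  ((b & ~c) & (((a | ~d) & d) | ((b & ~d) | (~e & ~a)))) = 00000000111000000000000011110000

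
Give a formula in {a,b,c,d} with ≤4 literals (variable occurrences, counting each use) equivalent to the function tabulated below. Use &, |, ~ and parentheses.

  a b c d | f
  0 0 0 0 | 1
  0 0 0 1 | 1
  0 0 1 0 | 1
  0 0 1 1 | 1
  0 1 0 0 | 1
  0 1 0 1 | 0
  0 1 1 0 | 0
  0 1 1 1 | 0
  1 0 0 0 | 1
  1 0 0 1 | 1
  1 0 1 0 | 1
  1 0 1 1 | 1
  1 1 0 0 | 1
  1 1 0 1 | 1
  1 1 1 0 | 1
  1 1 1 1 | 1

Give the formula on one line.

  ~d = 1010101010101010
  ~c = 1100110011001100
  (~d & ~c) = 1000100010001000
  ~b = 1111000011110000
  (~b | a) = 1111000011111111
  ((~d & ~c) | (~b | a)) = 1111100011111111

((~d & ~c) | (~b | a))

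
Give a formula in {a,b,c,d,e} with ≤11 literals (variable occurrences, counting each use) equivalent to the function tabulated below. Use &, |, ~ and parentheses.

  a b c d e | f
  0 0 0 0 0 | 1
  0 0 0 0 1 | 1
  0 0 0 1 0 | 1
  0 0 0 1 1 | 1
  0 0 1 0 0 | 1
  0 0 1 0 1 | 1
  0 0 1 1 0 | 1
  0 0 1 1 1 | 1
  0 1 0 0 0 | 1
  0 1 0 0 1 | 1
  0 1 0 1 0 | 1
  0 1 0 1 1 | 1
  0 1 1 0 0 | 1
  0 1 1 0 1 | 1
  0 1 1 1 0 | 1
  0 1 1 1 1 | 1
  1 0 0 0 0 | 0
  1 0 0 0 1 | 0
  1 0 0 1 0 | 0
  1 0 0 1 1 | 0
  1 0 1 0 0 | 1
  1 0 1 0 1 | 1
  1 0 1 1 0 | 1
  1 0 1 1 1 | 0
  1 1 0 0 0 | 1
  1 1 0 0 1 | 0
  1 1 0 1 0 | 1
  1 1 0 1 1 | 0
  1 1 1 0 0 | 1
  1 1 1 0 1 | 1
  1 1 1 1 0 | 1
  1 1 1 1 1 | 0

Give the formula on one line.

(((~e | ((~c | ~d) & (c & (a | b)))) & (b | c)) | ~a)

  ~e = 10101010101010101010101010101010
  ~c = 11110000111100001111000011110000
  ~d = 11001100110011001100110011001100
  (~c | ~d) = 11111100111111001111110011111100
  (a | b) = 00000000111111111111111111111111
  (c & (a | b)) = 00000000000011110000111100001111
  ((~c | ~d) & (c & (a | b))) = 00000000000011000000110000001100
  (~e | ((~c | ~d) & (c & (a | b)))) = 10101010101011101010111010101110
  (b | c) = 00001111111111110000111111111111
  ((~e | ((~c | ~d) & (c & (a | b)))) & (b | c)) = 00001010101011100000111010101110
  ~a = 11111111111111110000000000000000
  (((~e | ((~c | ~d) & (c & (a | b)))) & (b | c)) | ~a) = 11111111111111110000111010101110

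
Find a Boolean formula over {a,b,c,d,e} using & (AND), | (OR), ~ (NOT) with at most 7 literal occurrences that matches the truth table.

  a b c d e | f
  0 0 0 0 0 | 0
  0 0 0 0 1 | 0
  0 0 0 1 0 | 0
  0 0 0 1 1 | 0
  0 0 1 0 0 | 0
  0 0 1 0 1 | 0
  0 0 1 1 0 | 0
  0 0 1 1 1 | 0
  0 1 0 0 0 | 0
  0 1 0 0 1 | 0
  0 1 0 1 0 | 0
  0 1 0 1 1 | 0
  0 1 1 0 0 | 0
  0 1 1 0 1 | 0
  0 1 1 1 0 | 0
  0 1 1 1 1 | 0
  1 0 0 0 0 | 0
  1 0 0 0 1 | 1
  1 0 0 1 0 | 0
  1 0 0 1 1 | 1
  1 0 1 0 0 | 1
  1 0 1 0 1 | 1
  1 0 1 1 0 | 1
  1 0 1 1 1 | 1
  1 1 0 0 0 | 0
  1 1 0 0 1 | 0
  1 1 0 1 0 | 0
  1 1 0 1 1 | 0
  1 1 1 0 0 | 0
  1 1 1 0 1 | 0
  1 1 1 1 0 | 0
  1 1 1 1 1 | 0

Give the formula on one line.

  (c | e) = 01011111010111110101111101011111
  ((c | e) | b) = 01011111111111110101111111111111
  ~b = 11111111000000001111111100000000
  (~b & a) = 00000000000000001111111100000000
  (((c | e) | b) & (~b & a)) = 00000000000000000101111100000000

(((c | e) | b) & (~b & a))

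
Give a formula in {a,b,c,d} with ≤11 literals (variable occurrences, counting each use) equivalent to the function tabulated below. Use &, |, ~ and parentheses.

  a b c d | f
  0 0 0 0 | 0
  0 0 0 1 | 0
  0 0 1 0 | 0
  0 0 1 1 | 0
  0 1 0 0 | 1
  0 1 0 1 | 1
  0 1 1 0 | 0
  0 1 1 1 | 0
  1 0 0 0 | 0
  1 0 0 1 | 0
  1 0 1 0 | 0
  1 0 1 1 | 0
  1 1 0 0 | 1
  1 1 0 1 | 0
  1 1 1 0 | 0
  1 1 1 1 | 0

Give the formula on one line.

  ~b = 1111000011110000
  ~c = 1100110011001100
  (~b | ~c) = 1111110011111100
  (b & (~b | ~c)) = 0000110000001100
  (~b & ~c) = 1100000011000000
  ~d = 1010101010101010
  ((~b & ~c) | ~d) = 1110101011101010
  (~d | ~c) = 1110111011101110
  ~a = 1111111100000000
  ((~d | ~c) & ~a) = 1110111000000000
  (((~b & ~c) | ~d) | ((~d | ~c) & ~a)) = 1110111011101010
  ((b & (~b | ~c)) & (((~b & ~c) | ~d) | ((~d | ~c) & ~a))) = 0000110000001000

((b & (~b | ~c)) & (((~b & ~c) | ~d) | ((~d | ~c) & ~a)))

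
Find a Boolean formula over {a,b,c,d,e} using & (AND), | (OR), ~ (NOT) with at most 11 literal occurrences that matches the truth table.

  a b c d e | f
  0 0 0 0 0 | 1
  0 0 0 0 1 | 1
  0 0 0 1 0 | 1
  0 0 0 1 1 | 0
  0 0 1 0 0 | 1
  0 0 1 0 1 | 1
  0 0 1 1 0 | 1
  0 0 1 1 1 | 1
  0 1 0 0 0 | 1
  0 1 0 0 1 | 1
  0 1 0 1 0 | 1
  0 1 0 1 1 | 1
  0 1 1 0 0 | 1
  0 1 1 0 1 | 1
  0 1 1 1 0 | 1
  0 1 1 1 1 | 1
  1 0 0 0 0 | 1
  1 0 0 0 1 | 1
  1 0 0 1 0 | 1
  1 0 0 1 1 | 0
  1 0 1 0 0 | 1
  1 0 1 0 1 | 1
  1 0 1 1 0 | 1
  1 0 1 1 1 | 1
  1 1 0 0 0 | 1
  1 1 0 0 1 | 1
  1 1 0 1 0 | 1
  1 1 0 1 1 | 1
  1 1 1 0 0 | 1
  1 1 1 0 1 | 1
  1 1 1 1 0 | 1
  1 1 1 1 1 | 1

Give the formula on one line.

((b | (((~c | (e | a)) & ~d) & ~b)) | (~e | (e & c)))

  ~c = 11110000111100001111000011110000
  (e | a) = 01010101010101011111111111111111
  (~c | (e | a)) = 11110101111101011111111111111111
  ~d = 11001100110011001100110011001100
  ((~c | (e | a)) & ~d) = 11000100110001001100110011001100
  ~b = 11111111000000001111111100000000
  (((~c | (e | a)) & ~d) & ~b) = 11000100000000001100110000000000
  (b | (((~c | (e | a)) & ~d) & ~b)) = 11000100111111111100110011111111
  ~e = 10101010101010101010101010101010
  (e & c) = 00000101000001010000010100000101
  (~e | (e & c)) = 10101111101011111010111110101111
  ((b | (((~c | (e | a)) & ~d) & ~b)) | (~e | (e & c))) = 11101111111111111110111111111111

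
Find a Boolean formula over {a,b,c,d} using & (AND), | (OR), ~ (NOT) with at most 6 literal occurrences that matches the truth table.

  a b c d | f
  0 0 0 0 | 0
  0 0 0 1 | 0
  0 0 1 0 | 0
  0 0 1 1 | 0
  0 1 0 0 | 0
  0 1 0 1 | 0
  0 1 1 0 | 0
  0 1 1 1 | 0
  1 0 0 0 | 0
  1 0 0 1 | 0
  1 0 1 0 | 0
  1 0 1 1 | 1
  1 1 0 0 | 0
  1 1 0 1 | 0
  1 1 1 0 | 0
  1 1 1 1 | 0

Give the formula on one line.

((~c | a) & (~b & (d & c)))

  ~c = 1100110011001100
  (~c | a) = 1100110011111111
  ~b = 1111000011110000
  (d & c) = 0001000100010001
  (~b & (d & c)) = 0001000000010000
  ((~c | a) & (~b & (d & c))) = 0000000000010000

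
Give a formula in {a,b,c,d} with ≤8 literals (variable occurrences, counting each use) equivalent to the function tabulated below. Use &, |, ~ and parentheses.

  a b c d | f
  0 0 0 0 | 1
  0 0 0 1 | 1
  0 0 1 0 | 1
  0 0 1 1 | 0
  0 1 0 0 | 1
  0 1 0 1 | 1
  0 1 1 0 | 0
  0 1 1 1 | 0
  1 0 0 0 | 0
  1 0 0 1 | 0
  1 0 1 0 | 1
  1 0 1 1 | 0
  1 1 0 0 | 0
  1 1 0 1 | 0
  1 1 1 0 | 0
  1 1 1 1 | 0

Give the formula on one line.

((~c & ~a) | ((~b & c) & ~d))

  ~c = 1100110011001100
  ~a = 1111111100000000
  (~c & ~a) = 1100110000000000
  ~b = 1111000011110000
  (~b & c) = 0011000000110000
  ~d = 1010101010101010
  ((~b & c) & ~d) = 0010000000100000
  ((~c & ~a) | ((~b & c) & ~d)) = 1110110000100000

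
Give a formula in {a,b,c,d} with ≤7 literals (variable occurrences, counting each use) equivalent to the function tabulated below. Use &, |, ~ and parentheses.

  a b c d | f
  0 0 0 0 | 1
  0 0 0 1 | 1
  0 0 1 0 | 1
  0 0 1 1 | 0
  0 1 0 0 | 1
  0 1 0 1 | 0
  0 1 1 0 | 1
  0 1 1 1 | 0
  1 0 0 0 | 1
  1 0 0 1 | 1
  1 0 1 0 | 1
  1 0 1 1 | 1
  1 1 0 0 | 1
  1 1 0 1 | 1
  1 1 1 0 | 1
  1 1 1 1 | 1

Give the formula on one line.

(((d & ((d | ~b) & a)) | ~d) | (~b & ~c))

  ~b = 1111000011110000
  (d | ~b) = 1111010111110101
  ((d | ~b) & a) = 0000000011110101
  (d & ((d | ~b) & a)) = 0000000001010101
  ~d = 1010101010101010
  ((d & ((d | ~b) & a)) | ~d) = 1010101011111111
  ~c = 1100110011001100
  (~b & ~c) = 1100000011000000
  (((d & ((d | ~b) & a)) | ~d) | (~b & ~c)) = 1110101011111111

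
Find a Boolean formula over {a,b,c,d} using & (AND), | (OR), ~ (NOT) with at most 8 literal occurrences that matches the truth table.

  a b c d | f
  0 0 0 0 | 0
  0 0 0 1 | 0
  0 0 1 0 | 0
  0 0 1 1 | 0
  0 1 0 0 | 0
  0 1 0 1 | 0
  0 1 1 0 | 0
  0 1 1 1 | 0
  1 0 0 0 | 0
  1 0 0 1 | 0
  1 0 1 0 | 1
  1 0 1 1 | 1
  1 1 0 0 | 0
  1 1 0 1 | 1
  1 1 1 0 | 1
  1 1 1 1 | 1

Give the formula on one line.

  ~a = 1111111100000000
  (d | ~a) = 1111111101010101
  (b & (d | ~a)) = 0000111100000101
  ~c = 1100110011001100
  ((b & (d | ~a)) & ~c) = 0000110000000100
  (((b & (d | ~a)) & ~c) & d) = 0000010000000100
  (c | (((b & (d | ~a)) & ~c) & d)) = 0011011100110111
  ((c | (((b & (d | ~a)) & ~c) & d)) & a) = 0000000000110111

((c | (((b & (d | ~a)) & ~c) & d)) & a)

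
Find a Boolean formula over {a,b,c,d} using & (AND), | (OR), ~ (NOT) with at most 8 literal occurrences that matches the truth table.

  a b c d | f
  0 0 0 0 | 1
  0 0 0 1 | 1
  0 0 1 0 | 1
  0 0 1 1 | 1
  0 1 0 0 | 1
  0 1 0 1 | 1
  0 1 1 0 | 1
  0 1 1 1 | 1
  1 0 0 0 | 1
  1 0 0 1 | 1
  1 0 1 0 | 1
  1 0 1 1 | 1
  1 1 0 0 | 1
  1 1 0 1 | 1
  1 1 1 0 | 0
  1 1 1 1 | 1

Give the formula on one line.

  ~c = 1100110011001100
  ~a = 1111111100000000
  (~c | ~a) = 1111111111001100
  ~b = 1111000011110000
  (c & ~b) = 0011000000110000
  ((~c | ~a) | (c & ~b)) = 1111111111111100
  ~d = 1010101010101010
  (~d & ~b) = 1010000010100000
  ((~d & ~b) | ~c) = 1110110011101100
  (((~d & ~b) | ~c) | d) = 1111110111111101
  (((~c | ~a) | (c & ~b)) | (((~d & ~b) | ~c) | d)) = 1111111111111101

(((~c | ~a) | (c & ~b)) | (((~d & ~b) | ~c) | d))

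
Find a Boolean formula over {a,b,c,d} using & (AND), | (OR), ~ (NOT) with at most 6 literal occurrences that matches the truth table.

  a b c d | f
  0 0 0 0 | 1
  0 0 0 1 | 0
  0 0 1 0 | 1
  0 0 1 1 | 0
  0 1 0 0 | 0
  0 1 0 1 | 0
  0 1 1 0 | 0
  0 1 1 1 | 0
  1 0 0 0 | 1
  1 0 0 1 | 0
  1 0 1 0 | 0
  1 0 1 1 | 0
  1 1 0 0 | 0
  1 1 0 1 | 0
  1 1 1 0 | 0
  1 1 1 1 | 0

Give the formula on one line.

(~d & (~b & (~a | ~c)))

  ~d = 1010101010101010
  ~b = 1111000011110000
  ~a = 1111111100000000
  ~c = 1100110011001100
  (~a | ~c) = 1111111111001100
  (~b & (~a | ~c)) = 1111000011000000
  (~d & (~b & (~a | ~c))) = 1010000010000000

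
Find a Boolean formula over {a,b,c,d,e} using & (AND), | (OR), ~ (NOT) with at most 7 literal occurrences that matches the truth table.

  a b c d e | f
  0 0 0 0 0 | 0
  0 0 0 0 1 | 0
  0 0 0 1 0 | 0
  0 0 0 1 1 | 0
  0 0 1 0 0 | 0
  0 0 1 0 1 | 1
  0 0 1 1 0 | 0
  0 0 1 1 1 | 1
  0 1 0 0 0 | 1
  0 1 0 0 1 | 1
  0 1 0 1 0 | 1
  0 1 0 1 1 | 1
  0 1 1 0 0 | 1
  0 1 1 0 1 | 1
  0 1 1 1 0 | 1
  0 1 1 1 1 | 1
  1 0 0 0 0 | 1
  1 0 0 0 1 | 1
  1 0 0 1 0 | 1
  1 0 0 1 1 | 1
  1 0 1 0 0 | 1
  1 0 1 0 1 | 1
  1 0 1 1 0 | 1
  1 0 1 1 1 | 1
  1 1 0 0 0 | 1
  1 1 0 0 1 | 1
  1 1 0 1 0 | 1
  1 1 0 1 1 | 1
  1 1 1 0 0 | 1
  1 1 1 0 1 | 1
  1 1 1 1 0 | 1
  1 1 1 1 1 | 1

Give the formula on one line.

  ~b = 11111111000000001111111100000000
  (c & e) = 00000101000001010000010100000101
  (~b & (c & e)) = 00000101000000000000010100000000
  (a | b) = 00000000111111111111111111111111
  ((~b & (c & e)) | (a | b)) = 00000101111111111111111111111111

((~b & (c & e)) | (a | b))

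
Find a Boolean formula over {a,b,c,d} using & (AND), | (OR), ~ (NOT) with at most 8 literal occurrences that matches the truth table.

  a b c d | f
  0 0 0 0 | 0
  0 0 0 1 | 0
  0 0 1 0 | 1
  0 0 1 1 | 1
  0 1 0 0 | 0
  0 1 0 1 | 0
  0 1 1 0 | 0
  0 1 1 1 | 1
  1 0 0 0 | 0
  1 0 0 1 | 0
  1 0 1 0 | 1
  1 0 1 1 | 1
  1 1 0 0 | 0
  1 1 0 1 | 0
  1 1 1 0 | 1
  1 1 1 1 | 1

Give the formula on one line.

  ~a = 1111111100000000
  (c | ~a) = 1111111100110011
  (d | a) = 0101010111111111
  (c & (d | a)) = 0001000100110011
  ~b = 1111000011110000
  ((c & (d | a)) | ~b) = 1111000111110011
  (a | c) = 0011001111111111
  (((c & (d | a)) | ~b) & (a | c)) = 0011000111110011
  ((c | ~a) & (((c & (d | a)) | ~b) & (a | c))) = 0011000100110011

((c | ~a) & (((c & (d | a)) | ~b) & (a | c)))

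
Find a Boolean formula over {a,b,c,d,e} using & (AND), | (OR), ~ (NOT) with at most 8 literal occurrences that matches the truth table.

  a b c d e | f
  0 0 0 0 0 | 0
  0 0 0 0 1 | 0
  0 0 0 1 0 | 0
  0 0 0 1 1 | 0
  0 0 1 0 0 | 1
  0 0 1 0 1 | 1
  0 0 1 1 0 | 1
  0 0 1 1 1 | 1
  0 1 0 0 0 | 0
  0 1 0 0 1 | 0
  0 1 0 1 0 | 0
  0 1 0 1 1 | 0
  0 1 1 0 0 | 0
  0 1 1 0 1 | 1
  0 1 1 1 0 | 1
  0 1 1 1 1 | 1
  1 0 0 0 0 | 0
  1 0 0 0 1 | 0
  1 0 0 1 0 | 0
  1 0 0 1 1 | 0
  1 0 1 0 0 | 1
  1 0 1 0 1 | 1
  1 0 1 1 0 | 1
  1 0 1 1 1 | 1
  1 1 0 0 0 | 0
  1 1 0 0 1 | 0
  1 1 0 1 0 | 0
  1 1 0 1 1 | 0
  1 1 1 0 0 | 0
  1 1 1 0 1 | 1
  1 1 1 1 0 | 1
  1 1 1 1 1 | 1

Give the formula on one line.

  (e | d) = 01110111011101110111011101110111
  (e | b) = 01010101111111110101010111111111
  ((e | b) & d) = 00010001001100110001000100110011
  (b & ((e | b) & d)) = 00000000001100110000000000110011
  ~b = 11111111000000001111111100000000
  ((b & ((e | b) & d)) | ~b) = 11111111001100111111111100110011
  ((e | d) | ((b & ((e | b) & d)) | ~b)) = 11111111011101111111111101110111
  (c & ((e | d) | ((b & ((e | b) & d)) | ~b))) = 00001111000001110000111100000111

(c & ((e | d) | ((b & ((e | b) & d)) | ~b)))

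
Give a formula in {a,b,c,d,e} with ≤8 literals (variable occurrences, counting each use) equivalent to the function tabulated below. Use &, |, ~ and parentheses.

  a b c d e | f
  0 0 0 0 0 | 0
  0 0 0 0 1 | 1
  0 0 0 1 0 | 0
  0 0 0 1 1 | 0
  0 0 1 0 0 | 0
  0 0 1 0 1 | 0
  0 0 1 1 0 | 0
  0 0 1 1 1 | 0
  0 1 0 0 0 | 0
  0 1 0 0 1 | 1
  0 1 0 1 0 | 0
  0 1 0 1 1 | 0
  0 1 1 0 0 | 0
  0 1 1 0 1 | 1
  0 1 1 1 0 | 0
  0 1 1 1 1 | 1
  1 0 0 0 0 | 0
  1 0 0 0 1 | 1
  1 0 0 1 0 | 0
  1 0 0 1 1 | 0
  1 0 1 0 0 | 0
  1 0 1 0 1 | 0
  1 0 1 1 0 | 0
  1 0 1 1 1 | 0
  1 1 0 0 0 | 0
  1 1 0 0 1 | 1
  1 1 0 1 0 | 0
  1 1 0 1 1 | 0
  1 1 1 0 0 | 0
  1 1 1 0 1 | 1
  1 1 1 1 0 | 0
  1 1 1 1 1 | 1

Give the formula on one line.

  ~c = 11110000111100001111000011110000
  (b & e) = 00000000010101010000000001010101
  (~c | (b & e)) = 11110000111101011111000011110101
  ~d = 11001100110011001100110011001100
  (e & ~d) = 01000100010001000100010001000100
  (c | (e & ~d)) = 01001111010011110100111101001111
  ((~c | (b & e)) & (c | (e & ~d))) = 01000000010001010100000001000101

((~c | (b & e)) & (c | (e & ~d)))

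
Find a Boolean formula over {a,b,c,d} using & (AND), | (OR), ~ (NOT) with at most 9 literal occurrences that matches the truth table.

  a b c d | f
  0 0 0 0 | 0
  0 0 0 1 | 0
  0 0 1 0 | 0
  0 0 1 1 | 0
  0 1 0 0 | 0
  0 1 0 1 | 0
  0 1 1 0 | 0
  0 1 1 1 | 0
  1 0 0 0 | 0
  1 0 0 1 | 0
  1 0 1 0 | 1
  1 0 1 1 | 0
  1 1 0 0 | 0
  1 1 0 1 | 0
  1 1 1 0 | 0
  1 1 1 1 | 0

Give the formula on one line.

((~d & ((~b & c) & (~a | ~d))) & a)

  ~d = 1010101010101010
  ~b = 1111000011110000
  (~b & c) = 0011000000110000
  ~a = 1111111100000000
  (~a | ~d) = 1111111110101010
  ((~b & c) & (~a | ~d)) = 0011000000100000
  (~d & ((~b & c) & (~a | ~d))) = 0010000000100000
  ((~d & ((~b & c) & (~a | ~d))) & a) = 0000000000100000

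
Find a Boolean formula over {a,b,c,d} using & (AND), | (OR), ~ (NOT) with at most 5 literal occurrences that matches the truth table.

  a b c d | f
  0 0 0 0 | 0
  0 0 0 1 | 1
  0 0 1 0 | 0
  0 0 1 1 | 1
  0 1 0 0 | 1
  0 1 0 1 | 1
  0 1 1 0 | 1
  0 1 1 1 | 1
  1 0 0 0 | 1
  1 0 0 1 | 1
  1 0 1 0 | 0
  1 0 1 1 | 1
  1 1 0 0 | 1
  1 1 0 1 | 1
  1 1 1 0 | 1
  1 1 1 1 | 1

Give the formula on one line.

((a & ~c) | (b | (~b & d)))

  ~c = 1100110011001100
  (a & ~c) = 0000000011001100
  ~b = 1111000011110000
  (~b & d) = 0101000001010000
  (b | (~b & d)) = 0101111101011111
  ((a & ~c) | (b | (~b & d))) = 0101111111011111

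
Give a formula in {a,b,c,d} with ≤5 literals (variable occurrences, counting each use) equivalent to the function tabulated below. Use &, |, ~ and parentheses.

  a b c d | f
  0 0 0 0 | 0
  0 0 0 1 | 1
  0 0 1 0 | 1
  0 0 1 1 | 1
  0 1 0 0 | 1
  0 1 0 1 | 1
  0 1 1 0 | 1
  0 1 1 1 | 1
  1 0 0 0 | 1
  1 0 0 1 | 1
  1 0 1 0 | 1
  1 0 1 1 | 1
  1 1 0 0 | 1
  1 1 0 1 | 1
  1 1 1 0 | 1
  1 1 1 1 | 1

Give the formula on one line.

  (c | d) = 0111011101110111
  (a | b) = 0000111111111111
  ((c | d) | (a | b)) = 0111111111111111

((c | d) | (a | b))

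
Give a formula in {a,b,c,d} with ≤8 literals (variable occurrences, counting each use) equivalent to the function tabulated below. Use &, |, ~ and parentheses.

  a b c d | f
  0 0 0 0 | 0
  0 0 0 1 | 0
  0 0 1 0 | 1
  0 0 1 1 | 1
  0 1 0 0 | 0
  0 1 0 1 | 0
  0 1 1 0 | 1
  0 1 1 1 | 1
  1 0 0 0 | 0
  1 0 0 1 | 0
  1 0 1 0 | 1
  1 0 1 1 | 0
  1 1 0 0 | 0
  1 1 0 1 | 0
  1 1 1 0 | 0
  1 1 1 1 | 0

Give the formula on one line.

(c & ((~d & (c & ~b)) | ~a))

  ~d = 1010101010101010
  ~b = 1111000011110000
  (c & ~b) = 0011000000110000
  (~d & (c & ~b)) = 0010000000100000
  ~a = 1111111100000000
  ((~d & (c & ~b)) | ~a) = 1111111100100000
  (c & ((~d & (c & ~b)) | ~a)) = 0011001100100000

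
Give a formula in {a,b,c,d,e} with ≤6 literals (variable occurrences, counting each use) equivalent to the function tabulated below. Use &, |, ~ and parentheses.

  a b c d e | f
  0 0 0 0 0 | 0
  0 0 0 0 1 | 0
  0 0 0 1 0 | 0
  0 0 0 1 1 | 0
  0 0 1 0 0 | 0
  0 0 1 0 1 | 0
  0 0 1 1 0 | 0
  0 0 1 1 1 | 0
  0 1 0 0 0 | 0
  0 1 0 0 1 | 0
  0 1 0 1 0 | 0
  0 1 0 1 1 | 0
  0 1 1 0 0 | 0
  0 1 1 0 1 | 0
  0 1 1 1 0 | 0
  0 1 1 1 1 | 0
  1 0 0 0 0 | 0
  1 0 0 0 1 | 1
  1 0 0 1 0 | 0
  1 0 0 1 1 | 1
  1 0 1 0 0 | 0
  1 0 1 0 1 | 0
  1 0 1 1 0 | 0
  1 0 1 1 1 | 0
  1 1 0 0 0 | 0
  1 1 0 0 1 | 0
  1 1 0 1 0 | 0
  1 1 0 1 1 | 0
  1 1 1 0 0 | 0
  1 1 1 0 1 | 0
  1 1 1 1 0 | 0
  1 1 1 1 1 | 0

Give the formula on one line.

((~c & a) & (e & ~b))

  ~c = 11110000111100001111000011110000
  (~c & a) = 00000000000000001111000011110000
  ~b = 11111111000000001111111100000000
  (e & ~b) = 01010101000000000101010100000000
  ((~c & a) & (e & ~b)) = 00000000000000000101000000000000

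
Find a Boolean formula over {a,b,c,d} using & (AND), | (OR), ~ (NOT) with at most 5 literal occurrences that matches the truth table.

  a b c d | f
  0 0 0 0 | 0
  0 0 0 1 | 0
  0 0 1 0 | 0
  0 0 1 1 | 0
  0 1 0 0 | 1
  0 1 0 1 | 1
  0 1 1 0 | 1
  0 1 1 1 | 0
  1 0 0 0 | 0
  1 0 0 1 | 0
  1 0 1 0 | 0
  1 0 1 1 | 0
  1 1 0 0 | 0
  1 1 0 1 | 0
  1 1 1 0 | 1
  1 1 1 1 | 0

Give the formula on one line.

(((~d | ~c) & (c | ~a)) & b)

  ~d = 1010101010101010
  ~c = 1100110011001100
  (~d | ~c) = 1110111011101110
  ~a = 1111111100000000
  (c | ~a) = 1111111100110011
  ((~d | ~c) & (c | ~a)) = 1110111000100010
  (((~d | ~c) & (c | ~a)) & b) = 0000111000000010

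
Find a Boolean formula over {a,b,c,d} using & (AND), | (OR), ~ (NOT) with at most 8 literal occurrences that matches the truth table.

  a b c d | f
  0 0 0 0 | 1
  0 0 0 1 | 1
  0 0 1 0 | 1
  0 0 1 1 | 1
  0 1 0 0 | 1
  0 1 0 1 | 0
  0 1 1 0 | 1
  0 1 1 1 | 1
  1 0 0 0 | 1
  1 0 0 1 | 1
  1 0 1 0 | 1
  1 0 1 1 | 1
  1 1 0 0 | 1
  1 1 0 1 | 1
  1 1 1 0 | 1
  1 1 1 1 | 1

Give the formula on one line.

  ~c = 1100110011001100
  ~a = 1111111100000000
  ~b = 1111000011110000
  (~a & ~b) = 1111000000000000
  ~d = 1010101010101010
  (~d | a) = 1010101011111111
  ((~a & ~b) | (~d | a)) = 1111101011111111
  (~c & ((~a & ~b) | (~d | a))) = 1100100011001100
  (~d | c) = 1011101110111011
  (a | (~d | c)) = 1011101111111111
  ((~c & ((~a & ~b) | (~d | a))) | (a | (~d | c))) = 1111101111111111

((~c & ((~a & ~b) | (~d | a))) | (a | (~d | c)))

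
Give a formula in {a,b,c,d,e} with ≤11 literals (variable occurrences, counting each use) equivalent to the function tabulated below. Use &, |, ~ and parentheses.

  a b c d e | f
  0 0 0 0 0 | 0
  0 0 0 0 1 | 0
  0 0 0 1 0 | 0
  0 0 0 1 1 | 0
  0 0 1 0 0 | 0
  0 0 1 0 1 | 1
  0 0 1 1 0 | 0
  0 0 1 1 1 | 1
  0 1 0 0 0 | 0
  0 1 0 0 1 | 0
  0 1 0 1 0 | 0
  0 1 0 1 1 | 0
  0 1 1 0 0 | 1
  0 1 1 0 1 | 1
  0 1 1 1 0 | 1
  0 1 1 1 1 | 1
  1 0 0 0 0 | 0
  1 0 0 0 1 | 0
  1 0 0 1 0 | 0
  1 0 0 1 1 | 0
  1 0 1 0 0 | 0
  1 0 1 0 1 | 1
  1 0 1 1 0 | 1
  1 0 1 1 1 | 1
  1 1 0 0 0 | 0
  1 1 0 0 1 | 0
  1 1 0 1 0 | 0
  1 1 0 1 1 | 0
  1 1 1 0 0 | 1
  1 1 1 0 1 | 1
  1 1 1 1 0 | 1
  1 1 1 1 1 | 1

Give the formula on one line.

(c & (b | (((a | e) & d) | (e & (~d & (b | e))))))

  (a | e) = 01010101010101011111111111111111
  ((a | e) & d) = 00010001000100010011001100110011
  ~d = 11001100110011001100110011001100
  (b | e) = 01010101111111110101010111111111
  (~d & (b | e)) = 01000100110011000100010011001100
  (e & (~d & (b | e))) = 01000100010001000100010001000100
  (((a | e) & d) | (e & (~d & (b | e)))) = 01010101010101010111011101110111
  (b | (((a | e) & d) | (e & (~d & (b | e))))) = 01010101111111110111011111111111
  (c & (b | (((a | e) & d) | (e & (~d & (b | e)))))) = 00000101000011110000011100001111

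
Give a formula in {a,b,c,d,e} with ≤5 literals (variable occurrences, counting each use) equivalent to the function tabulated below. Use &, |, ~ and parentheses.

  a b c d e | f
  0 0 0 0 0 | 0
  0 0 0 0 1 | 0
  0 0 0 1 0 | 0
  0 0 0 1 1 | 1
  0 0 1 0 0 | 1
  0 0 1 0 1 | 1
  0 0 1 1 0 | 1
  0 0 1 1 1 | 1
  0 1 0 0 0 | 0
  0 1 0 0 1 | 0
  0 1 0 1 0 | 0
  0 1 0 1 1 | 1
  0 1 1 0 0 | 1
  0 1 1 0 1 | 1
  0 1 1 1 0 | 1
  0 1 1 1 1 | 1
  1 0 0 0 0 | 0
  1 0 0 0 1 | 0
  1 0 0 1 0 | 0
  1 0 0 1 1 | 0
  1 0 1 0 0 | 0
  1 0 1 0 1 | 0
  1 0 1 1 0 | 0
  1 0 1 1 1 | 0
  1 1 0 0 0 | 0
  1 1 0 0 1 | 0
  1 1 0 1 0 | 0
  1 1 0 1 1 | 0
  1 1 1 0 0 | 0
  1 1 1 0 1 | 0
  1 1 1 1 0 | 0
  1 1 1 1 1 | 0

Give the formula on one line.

((c | (e & d)) & ~a)

  (e & d) = 00010001000100010001000100010001
  (c | (e & d)) = 00011111000111110001111100011111
  ~a = 11111111111111110000000000000000
  ((c | (e & d)) & ~a) = 00011111000111110000000000000000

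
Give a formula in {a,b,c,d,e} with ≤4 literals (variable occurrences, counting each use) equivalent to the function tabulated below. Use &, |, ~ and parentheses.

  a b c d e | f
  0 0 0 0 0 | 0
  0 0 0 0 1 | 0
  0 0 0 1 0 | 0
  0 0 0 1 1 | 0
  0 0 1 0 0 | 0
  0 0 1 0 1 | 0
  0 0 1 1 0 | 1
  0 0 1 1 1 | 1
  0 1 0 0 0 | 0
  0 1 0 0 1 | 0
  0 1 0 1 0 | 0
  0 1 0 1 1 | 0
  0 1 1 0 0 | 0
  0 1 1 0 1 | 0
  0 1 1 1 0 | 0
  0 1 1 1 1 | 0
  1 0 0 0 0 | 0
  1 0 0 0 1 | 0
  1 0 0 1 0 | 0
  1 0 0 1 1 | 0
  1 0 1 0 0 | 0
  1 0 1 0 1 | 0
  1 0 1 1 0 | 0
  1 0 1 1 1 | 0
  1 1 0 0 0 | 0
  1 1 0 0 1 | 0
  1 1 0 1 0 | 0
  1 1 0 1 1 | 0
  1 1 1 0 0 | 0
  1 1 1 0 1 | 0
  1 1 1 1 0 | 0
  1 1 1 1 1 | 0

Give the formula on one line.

  ~a = 11111111111111110000000000000000
  ~b = 11111111000000001111111100000000
  (c & ~b) = 00001111000000000000111100000000
  (d & (c & ~b)) = 00000011000000000000001100000000
  (~a & (d & (c & ~b))) = 00000011000000000000000000000000

(~a & (d & (c & ~b)))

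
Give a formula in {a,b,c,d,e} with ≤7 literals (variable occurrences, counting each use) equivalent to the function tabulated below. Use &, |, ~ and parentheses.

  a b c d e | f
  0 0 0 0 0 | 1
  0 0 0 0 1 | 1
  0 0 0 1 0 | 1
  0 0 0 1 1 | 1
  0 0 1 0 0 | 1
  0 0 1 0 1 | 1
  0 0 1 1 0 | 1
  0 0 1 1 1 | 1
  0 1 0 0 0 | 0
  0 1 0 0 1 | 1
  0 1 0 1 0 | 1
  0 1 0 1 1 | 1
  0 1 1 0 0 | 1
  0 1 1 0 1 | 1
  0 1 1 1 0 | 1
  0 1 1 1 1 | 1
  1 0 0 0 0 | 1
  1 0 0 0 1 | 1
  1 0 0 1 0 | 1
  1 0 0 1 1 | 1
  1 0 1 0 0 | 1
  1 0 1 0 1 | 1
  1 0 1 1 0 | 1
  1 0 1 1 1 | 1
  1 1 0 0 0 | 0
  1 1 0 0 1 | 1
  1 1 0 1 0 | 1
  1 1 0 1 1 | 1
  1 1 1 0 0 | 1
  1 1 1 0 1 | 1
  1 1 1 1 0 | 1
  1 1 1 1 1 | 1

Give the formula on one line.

  (c | d) = 00111111001111110011111100111111
  ((c | d) | e) = 01111111011111110111111101111111
  ~b = 11111111000000001111111100000000
  (((c | d) | e) | ~b) = 11111111011111111111111101111111

(((c | d) | e) | ~b)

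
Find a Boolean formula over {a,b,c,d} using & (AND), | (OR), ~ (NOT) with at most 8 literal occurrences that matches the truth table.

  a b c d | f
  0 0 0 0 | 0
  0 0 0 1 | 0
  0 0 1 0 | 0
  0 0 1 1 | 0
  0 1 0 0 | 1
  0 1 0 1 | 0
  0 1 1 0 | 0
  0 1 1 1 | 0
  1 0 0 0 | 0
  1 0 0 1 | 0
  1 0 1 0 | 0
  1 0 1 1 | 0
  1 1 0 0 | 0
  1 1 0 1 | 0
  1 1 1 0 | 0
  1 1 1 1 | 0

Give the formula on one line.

((b | c) & ((~d & (c | ~a)) & ((~a | c) & ~c)))

  (b | c) = 0011111100111111
  ~d = 1010101010101010
  ~a = 1111111100000000
  (c | ~a) = 1111111100110011
  (~d & (c | ~a)) = 1010101000100010
  (~a | c) = 1111111100110011
  ~c = 1100110011001100
  ((~a | c) & ~c) = 1100110000000000
  ((~d & (c | ~a)) & ((~a | c) & ~c)) = 1000100000000000
  ((b | c) & ((~d & (c | ~a)) & ((~a | c) & ~c))) = 0000100000000000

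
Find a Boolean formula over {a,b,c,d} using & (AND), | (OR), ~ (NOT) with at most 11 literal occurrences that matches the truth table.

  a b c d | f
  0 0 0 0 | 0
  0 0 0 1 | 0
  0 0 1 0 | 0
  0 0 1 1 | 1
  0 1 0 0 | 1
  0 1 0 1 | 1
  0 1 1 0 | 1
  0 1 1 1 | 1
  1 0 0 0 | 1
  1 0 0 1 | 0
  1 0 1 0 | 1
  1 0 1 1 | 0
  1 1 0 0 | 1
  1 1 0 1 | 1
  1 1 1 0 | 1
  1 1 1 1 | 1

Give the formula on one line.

  (b & d) = 0000010100000101
  ~a = 1111111100000000
  (c & ~a) = 0011001100000000
  ((b & d) | (c & ~a)) = 0011011100000101
  (d | a) = 0101010111111111
  (((b & d) | (c & ~a)) & (d | a)) = 0001010100000101
  ((((b & d) | (c & ~a)) & (d | a)) | b) = 0001111100001111
  ~d = 1010101010101010
  (a & ~d) = 0000000010101010
  (((((b & d) | (c & ~a)) & (d | a)) | b) | (a & ~d)) = 0001111110101111

(((((b & d) | (c & ~a)) & (d | a)) | b) | (a & ~d))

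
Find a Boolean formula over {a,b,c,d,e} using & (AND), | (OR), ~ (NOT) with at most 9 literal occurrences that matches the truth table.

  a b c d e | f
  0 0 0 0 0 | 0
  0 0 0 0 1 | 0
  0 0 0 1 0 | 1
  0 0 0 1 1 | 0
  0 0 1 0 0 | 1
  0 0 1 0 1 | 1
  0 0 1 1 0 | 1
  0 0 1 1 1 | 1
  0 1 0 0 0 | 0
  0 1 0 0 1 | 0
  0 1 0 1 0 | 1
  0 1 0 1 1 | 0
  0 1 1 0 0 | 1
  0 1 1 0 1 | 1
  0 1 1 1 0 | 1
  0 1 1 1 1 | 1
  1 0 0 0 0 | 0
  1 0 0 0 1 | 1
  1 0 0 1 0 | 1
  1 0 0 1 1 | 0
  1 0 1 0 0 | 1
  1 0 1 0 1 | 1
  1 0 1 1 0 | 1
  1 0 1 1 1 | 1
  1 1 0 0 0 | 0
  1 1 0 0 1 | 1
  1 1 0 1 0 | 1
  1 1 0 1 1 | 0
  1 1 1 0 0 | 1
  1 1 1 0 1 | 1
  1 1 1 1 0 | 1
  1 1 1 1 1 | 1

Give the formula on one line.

  ~d = 11001100110011001100110011001100
  (e & a) = 00000000000000000101010101010101
  (~d & (e & a)) = 00000000000000000100010001000100
  (c | (~d & (e & a))) = 00001111000011110100111101001111
  ~e = 10101010101010101010101010101010
  (~e & d) = 00100010001000100010001000100010
  ((c | (~d & (e & a))) | (~e & d)) = 00101111001011110110111101101111

((c | (~d & (e & a))) | (~e & d))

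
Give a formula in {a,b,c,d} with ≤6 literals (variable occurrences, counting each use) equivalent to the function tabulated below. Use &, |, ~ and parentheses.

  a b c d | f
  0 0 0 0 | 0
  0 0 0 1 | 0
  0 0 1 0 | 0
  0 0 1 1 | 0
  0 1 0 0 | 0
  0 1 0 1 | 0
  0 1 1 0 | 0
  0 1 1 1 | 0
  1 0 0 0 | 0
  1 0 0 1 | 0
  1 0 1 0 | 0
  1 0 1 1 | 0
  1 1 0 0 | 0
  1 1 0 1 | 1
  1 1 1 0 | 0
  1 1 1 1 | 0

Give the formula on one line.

  (d & b) = 0000010100000101
  ~c = 1100110011001100
  (~c & b) = 0000110000001100
  ((d & b) & (~c & b)) = 0000010000000100
  (a & ((d & b) & (~c & b))) = 0000000000000100

(a & ((d & b) & (~c & b)))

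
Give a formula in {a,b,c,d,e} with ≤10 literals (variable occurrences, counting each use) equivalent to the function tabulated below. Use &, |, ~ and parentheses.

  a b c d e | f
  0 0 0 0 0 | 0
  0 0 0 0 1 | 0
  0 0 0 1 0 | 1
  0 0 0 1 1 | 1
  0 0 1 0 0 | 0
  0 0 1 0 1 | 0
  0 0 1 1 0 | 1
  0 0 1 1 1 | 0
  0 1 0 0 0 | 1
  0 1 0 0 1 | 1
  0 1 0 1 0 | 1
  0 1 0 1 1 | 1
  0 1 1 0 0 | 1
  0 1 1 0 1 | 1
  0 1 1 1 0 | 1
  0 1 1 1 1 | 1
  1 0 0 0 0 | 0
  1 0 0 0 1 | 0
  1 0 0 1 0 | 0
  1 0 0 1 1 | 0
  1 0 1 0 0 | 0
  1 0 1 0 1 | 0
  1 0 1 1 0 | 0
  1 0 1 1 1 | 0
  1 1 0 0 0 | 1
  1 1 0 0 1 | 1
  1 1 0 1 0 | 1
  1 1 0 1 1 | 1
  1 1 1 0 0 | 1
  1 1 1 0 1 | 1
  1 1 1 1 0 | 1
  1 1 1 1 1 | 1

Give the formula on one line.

(((d & (b | ~a)) | b) & (~e | (b | ~c)))

  ~a = 11111111111111110000000000000000
  (b | ~a) = 11111111111111110000000011111111
  (d & (b | ~a)) = 00110011001100110000000000110011
  ((d & (b | ~a)) | b) = 00110011111111110000000011111111
  ~e = 10101010101010101010101010101010
  ~c = 11110000111100001111000011110000
  (b | ~c) = 11110000111111111111000011111111
  (~e | (b | ~c)) = 11111010111111111111101011111111
  (((d & (b | ~a)) | b) & (~e | (b | ~c))) = 00110010111111110000000011111111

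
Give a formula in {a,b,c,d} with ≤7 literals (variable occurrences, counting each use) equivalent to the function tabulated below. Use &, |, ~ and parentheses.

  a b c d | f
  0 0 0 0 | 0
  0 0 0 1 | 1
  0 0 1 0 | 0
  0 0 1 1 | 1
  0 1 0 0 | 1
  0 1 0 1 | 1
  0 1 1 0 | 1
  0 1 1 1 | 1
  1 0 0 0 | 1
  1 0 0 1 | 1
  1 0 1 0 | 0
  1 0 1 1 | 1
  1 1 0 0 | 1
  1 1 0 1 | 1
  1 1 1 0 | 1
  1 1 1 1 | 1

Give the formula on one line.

  ~c = 1100110011001100
  (b | a) = 0000111111111111
  (~c & (b | a)) = 0000110011001100
  (b | (~c & (b | a))) = 0000111111001111
  (d | (b | (~c & (b | a)))) = 0101111111011111

(d | (b | (~c & (b | a))))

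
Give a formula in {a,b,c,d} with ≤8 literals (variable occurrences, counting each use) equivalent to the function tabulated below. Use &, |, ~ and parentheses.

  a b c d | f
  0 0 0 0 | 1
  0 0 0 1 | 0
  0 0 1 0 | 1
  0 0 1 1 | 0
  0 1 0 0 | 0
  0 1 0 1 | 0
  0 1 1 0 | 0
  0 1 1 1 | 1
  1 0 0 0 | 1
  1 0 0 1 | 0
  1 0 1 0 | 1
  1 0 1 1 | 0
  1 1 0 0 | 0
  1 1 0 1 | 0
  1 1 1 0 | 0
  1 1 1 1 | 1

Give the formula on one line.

(((d | ~b) & ~d) | (b & (d & (c | ~b))))

  ~b = 1111000011110000
  (d | ~b) = 1111010111110101
  ~d = 1010101010101010
  ((d | ~b) & ~d) = 1010000010100000
  (c | ~b) = 1111001111110011
  (d & (c | ~b)) = 0101000101010001
  (b & (d & (c | ~b))) = 0000000100000001
  (((d | ~b) & ~d) | (b & (d & (c | ~b)))) = 1010000110100001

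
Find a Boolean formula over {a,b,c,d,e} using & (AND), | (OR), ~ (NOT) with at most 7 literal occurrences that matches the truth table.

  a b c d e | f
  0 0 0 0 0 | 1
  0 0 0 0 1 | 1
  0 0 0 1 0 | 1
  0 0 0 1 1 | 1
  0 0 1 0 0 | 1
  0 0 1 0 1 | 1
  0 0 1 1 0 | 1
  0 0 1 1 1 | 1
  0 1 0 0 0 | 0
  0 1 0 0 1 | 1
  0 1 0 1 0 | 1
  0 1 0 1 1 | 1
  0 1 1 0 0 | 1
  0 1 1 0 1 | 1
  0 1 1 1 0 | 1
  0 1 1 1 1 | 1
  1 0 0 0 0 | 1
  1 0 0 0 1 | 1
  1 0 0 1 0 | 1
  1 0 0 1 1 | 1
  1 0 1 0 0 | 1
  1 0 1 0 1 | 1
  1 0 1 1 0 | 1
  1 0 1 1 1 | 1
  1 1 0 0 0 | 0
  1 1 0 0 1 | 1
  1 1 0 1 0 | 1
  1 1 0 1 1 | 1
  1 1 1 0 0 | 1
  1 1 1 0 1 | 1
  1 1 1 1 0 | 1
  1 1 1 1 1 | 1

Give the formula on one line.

(e | (d | (c | ~b)))

  ~b = 11111111000000001111111100000000
  (c | ~b) = 11111111000011111111111100001111
  (d | (c | ~b)) = 11111111001111111111111100111111
  (e | (d | (c | ~b))) = 11111111011111111111111101111111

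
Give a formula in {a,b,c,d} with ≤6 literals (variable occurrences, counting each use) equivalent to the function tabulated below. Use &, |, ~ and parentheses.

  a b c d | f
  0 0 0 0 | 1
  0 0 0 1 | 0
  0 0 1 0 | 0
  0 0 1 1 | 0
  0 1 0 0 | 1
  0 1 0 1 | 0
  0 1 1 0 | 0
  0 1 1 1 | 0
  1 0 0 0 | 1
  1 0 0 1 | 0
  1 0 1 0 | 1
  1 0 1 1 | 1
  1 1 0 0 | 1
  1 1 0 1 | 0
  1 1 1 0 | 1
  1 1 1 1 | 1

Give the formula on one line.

  ~c = 1100110011001100
  (~c | a) = 1100110011111111
  ~d = 1010101010101010
  (c | ~d) = 1011101110111011
  ((~c | a) & (c | ~d)) = 1000100010111011

((~c | a) & (c | ~d))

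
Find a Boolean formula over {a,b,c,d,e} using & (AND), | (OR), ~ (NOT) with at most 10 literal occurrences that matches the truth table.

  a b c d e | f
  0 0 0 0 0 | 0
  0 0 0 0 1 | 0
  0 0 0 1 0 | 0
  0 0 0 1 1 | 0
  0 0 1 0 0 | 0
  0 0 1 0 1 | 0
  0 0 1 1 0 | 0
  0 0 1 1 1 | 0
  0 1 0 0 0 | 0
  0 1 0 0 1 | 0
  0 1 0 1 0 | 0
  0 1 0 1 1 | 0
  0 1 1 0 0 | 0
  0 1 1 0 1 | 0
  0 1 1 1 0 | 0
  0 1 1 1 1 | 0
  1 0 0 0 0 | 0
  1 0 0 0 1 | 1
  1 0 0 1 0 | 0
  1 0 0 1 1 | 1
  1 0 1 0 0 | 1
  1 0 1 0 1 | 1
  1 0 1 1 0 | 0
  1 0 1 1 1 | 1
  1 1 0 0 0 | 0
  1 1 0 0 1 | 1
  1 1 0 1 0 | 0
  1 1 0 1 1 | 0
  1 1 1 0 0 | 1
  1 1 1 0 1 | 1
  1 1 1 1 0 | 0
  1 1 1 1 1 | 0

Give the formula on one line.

((a & (~b | ~d)) & ((c & (((b & ~c) | ~d) | b)) | e))

  ~b = 11111111000000001111111100000000
  ~d = 11001100110011001100110011001100
  (~b | ~d) = 11111111110011001111111111001100
  (a & (~b | ~d)) = 00000000000000001111111111001100
  ~c = 11110000111100001111000011110000
  (b & ~c) = 00000000111100000000000011110000
  ((b & ~c) | ~d) = 11001100111111001100110011111100
  (((b & ~c) | ~d) | b) = 11001100111111111100110011111111
  (c & (((b & ~c) | ~d) | b)) = 00001100000011110000110000001111
  ((c & (((b & ~c) | ~d) | b)) | e) = 01011101010111110101110101011111
  ((a & (~b | ~d)) & ((c & (((b & ~c) | ~d) | b)) | e)) = 00000000000000000101110101001100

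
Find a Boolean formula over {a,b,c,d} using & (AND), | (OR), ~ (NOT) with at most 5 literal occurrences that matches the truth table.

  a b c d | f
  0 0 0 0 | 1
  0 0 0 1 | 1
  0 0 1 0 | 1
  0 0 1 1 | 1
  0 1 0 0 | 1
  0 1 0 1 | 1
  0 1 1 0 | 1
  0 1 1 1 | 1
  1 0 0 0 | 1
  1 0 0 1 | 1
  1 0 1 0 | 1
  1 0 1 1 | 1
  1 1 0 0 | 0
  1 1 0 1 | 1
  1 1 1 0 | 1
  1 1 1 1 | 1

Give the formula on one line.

  ~b = 1111000011110000
  ~c = 1100110011001100
  (d & ~c) = 0100010001000100
  ~a = 1111111100000000
  ((d & ~c) | ~a) = 1111111101000100
  (c | ((d & ~c) | ~a)) = 1111111101110111
  (~b | (c | ((d & ~c) | ~a))) = 1111111111110111

(~b | (c | ((d & ~c) | ~a)))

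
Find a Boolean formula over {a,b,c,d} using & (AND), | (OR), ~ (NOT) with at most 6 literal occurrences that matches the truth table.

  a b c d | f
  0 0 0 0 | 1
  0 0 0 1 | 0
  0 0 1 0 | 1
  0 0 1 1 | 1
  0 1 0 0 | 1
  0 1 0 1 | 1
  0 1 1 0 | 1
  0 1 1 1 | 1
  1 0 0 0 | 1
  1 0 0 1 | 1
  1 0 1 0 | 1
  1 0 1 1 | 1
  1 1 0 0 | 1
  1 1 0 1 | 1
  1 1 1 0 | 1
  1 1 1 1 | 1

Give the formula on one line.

((b & ~c) | ((~d | c) | a))

  ~c = 1100110011001100
  (b & ~c) = 0000110000001100
  ~d = 1010101010101010
  (~d | c) = 1011101110111011
  ((~d | c) | a) = 1011101111111111
  ((b & ~c) | ((~d | c) | a)) = 1011111111111111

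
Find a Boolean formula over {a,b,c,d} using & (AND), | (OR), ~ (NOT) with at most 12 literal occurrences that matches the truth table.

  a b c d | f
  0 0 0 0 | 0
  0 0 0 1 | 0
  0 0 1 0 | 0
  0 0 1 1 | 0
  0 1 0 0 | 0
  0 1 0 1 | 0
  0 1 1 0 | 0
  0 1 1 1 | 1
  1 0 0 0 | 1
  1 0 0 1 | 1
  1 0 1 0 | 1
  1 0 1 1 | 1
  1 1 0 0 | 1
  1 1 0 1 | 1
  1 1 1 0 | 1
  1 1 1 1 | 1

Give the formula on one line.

  (d | a) = 0101010111111111
  ~a = 1111111100000000
  (c | a) = 0011001111111111
  (~a & (c | a)) = 0011001100000000
  ((d | a) & (~a & (c | a))) = 0001000100000000
  (a | b) = 0000111111111111
  ~c = 1100110011001100
  ((a | b) | ~c) = 1100111111111111
  (((d | a) & (~a & (c | a))) & ((a | b) | ~c)) = 0000000100000000
  ((((d | a) & (~a & (c | a))) & ((a | b) | ~c)) | a) = 0000000111111111

((((d | a) & (~a & (c | a))) & ((a | b) | ~c)) | a)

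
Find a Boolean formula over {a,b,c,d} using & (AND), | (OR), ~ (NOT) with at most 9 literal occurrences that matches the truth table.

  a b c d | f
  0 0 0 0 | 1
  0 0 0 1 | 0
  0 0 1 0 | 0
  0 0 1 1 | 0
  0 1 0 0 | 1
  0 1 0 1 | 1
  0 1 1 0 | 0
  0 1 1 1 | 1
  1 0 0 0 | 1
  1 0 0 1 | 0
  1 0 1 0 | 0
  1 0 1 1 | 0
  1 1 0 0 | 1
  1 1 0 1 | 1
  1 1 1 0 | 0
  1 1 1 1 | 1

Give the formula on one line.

  (b & d) = 0000010100000101
  ~d = 1010101010101010
  (b | ~d) = 1010111110101111
  ((b | ~d) | c) = 1011111110111111
  ~c = 1100110011001100
  (((b | ~d) | c) & ~c) = 1000110010001100
  ((b & d) | (((b | ~d) | c) & ~c)) = 1000110110001101

((b & d) | (((b | ~d) | c) & ~c))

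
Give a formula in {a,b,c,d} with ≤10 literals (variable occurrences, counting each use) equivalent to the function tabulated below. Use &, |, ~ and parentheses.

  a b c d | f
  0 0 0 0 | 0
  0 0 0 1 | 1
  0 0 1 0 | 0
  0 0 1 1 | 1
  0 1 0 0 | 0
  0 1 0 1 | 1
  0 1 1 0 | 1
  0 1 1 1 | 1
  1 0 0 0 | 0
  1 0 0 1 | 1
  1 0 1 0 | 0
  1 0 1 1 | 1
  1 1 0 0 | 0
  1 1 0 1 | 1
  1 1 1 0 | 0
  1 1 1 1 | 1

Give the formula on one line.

(((~a & (d | b)) & (d | c)) | (d & a))

  ~a = 1111111100000000
  (d | b) = 0101111101011111
  (~a & (d | b)) = 0101111100000000
  (d | c) = 0111011101110111
  ((~a & (d | b)) & (d | c)) = 0101011100000000
  (d & a) = 0000000001010101
  (((~a & (d | b)) & (d | c)) | (d & a)) = 0101011101010101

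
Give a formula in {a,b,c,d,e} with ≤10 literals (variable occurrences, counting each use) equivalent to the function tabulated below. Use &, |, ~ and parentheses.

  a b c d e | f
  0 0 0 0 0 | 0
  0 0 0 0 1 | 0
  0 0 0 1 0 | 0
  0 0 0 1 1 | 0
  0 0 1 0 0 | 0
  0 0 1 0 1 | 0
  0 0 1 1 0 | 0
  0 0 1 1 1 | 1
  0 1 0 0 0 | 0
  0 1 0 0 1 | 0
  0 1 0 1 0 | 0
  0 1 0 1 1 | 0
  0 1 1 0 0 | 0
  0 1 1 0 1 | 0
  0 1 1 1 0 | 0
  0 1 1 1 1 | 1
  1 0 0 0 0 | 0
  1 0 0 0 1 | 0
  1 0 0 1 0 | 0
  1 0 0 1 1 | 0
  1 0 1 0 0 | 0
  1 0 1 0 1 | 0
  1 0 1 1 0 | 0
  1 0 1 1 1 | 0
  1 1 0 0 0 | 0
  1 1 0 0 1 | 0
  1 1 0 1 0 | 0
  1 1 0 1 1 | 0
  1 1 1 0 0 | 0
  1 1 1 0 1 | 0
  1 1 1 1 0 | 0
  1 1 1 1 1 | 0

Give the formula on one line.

  ~a = 11111111111111110000000000000000
  (~a & d) = 00110011001100110000000000000000
  ~b = 11111111000000001111111100000000
  (~b | ~a) = 11111111111111111111111100000000
  (d & c) = 00000011000000110000001100000011
  ((~b | ~a) & (d & c)) = 00000011000000110000001100000000
  (a | ((~b | ~a) & (d & c))) = 00000011000000111111111111111111
  ((a | ((~b | ~a) & (d & c))) & e) = 00000001000000010101010101010101
  ((~a & d) & ((a | ((~b | ~a) & (d & c))) & e)) = 00000001000000010000000000000000

((~a & d) & ((a | ((~b | ~a) & (d & c))) & e))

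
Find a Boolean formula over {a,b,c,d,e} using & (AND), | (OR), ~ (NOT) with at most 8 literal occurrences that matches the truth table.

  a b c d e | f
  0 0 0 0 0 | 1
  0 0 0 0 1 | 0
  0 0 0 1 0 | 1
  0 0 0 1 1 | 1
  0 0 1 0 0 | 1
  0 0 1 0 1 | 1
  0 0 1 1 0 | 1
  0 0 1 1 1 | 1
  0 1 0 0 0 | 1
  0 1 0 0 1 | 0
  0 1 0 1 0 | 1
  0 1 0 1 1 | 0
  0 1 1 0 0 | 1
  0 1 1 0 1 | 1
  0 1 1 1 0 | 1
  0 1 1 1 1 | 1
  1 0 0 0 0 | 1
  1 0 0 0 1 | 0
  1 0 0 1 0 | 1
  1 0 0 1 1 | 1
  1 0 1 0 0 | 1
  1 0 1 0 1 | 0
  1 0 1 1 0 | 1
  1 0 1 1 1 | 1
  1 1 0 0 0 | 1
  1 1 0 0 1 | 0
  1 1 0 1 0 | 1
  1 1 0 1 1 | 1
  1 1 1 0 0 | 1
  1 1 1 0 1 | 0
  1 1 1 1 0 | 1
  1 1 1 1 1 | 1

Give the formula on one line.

  ~e = 10101010101010101010101010101010
  ~a = 11111111111111110000000000000000
  (~a | d) = 11111111111111110011001100110011
  ((~a | d) & c) = 00001111000011110000001100000011
  ~b = 11111111000000001111111100000000
  (a | ~b) = 11111111000000001111111111111111
  (d & (a | ~b)) = 00110011000000000011001100110011
  (((~a | d) & c) | (d & (a | ~b))) = 00111111000011110011001100110011
  (~e | (((~a | d) & c) | (d & (a | ~b)))) = 10111111101011111011101110111011

(~e | (((~a | d) & c) | (d & (a | ~b))))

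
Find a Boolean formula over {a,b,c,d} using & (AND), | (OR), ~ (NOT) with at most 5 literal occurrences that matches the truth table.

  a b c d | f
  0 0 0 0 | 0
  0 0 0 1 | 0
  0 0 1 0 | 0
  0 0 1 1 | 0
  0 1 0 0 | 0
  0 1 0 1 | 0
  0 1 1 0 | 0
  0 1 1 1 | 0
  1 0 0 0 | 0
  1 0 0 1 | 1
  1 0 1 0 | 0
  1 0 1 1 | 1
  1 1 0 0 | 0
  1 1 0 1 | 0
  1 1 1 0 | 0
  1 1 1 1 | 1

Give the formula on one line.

((d & a) & ((~b | c) | ~d))

  (d & a) = 0000000001010101
  ~b = 1111000011110000
  (~b | c) = 1111001111110011
  ~d = 1010101010101010
  ((~b | c) | ~d) = 1111101111111011
  ((d & a) & ((~b | c) | ~d)) = 0000000001010001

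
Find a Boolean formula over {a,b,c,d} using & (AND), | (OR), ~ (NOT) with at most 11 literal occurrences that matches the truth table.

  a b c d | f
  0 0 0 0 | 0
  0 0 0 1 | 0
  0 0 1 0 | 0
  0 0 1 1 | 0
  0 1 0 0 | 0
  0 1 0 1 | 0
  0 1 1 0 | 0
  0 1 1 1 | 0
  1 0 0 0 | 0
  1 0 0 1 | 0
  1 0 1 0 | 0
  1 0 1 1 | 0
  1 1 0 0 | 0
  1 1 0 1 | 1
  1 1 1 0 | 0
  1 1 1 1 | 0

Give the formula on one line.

(((~b | a) & ~c) & (b & (d | ((d | (c | ~b)) & ~a))))

  ~b = 1111000011110000
  (~b | a) = 1111000011111111
  ~c = 1100110011001100
  ((~b | a) & ~c) = 1100000011001100
  (c | ~b) = 1111001111110011
  (d | (c | ~b)) = 1111011111110111
  ~a = 1111111100000000
  ((d | (c | ~b)) & ~a) = 1111011100000000
  (d | ((d | (c | ~b)) & ~a)) = 1111011101010101
  (b & (d | ((d | (c | ~b)) & ~a))) = 0000011100000101
  (((~b | a) & ~c) & (b & (d | ((d | (c | ~b)) & ~a)))) = 0000000000000100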